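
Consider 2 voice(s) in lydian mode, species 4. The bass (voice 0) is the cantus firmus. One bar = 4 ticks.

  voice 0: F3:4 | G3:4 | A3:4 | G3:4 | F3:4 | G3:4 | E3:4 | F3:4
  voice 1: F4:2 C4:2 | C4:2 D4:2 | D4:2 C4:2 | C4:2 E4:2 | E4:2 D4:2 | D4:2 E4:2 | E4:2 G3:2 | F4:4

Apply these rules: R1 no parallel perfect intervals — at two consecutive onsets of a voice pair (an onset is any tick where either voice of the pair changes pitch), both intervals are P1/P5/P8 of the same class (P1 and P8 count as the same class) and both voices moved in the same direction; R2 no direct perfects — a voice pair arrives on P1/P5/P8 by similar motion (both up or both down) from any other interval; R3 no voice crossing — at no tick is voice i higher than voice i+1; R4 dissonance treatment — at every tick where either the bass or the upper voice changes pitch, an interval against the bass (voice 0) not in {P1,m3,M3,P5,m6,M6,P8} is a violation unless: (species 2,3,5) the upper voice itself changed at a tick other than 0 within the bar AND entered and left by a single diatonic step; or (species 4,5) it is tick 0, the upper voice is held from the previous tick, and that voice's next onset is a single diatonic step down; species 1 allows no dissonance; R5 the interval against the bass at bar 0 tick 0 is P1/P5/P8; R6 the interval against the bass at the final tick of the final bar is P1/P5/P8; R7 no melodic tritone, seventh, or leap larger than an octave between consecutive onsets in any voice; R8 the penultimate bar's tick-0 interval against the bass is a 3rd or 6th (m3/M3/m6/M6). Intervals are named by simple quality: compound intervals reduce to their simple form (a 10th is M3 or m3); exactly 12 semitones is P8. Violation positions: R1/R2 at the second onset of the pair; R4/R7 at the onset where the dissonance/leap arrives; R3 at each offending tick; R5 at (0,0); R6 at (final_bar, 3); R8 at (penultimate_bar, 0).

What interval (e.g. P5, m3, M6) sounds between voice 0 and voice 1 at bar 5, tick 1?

voice 0=G3 voice 1=D4 -> P5

P5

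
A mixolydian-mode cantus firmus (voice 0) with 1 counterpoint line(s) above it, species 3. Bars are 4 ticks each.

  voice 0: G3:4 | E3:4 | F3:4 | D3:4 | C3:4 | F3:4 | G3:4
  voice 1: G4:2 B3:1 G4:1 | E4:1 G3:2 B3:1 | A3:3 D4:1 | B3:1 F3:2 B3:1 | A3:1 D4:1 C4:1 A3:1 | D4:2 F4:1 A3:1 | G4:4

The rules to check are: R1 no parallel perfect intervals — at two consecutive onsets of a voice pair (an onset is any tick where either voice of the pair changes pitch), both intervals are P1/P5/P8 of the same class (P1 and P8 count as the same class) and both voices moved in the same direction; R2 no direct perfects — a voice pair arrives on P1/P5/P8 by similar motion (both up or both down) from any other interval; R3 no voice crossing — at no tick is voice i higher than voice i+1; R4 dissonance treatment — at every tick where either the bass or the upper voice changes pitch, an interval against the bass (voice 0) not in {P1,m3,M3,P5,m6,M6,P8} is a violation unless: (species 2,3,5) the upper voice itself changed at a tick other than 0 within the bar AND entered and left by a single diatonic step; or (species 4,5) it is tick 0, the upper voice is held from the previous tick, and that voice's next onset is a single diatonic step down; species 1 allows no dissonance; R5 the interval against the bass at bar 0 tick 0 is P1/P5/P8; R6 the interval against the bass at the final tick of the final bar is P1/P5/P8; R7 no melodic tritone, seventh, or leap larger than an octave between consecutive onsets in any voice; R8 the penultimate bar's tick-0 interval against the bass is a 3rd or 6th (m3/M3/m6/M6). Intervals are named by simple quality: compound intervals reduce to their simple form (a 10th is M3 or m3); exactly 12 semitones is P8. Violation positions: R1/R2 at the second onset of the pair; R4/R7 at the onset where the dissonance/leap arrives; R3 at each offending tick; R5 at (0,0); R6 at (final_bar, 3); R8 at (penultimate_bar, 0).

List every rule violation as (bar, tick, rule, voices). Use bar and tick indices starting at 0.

bar 0: v0=G3 v1=G4 downbeat P8
bar 1: v0=E3 v1=E4 downbeat P8
bar 2: v0=F3 v1=A3 downbeat M3
bar 3: v0=D3 v1=B3 downbeat M6
bar 4: v0=C3 v1=A3 downbeat M6
bar 5: v0=F3 v1=D4 downbeat M6
bar 6: v0=G3 v1=G4 downbeat P8
  -> R1 @ bar 1 tick 0 v(0, 1): G3/G4 P8 -> E3/E4 P8 similar
  -> R7 @ bar 3 tick 1 v(1,): B3->F3 leap 6st
  -> R7 @ bar 3 tick 3 v(1,): F3->B3 leap 6st
  -> R4 @ bar 4 tick 1 v(0, 1): C3/D4 M2 untreated
  -> R2 @ bar 6 tick 0 v(0, 1): F3/A3 M3 -> G3/G4 P8 similar
  -> R7 @ bar 6 tick 0 v(1,): A3->G4 leap 10st

(1, 0, R1, (0, 1))
(3, 1, R7, (1,))
(3, 3, R7, (1,))
(4, 1, R4, (0, 1))
(6, 0, R2, (0, 1))
(6, 0, R7, (1,))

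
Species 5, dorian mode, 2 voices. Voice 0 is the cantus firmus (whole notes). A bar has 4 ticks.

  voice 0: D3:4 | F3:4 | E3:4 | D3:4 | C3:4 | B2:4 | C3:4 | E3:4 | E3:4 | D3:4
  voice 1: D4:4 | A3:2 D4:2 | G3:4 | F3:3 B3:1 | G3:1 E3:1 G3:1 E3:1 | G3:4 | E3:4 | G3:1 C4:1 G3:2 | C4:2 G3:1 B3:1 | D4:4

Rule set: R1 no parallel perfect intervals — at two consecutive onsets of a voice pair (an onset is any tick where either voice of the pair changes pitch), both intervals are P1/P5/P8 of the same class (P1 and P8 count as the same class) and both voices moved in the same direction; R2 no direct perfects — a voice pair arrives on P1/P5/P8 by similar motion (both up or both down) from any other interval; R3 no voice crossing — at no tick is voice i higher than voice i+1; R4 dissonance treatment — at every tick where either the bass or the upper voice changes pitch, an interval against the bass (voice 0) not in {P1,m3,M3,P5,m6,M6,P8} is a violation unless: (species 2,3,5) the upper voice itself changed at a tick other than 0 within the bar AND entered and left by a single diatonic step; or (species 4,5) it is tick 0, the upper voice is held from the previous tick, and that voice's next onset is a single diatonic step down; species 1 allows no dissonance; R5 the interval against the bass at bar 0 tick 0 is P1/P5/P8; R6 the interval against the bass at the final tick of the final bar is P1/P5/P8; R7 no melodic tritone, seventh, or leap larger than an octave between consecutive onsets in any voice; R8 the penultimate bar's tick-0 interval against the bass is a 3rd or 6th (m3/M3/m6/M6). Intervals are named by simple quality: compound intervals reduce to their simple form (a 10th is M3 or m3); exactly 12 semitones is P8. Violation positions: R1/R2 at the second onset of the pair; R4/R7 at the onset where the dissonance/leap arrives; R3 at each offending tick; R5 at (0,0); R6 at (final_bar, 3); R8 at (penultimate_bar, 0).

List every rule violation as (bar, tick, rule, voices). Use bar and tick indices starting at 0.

bar 0: v0=D3 v1=D4 downbeat P8
bar 1: v0=F3 v1=A3 downbeat M3
bar 2: v0=E3 v1=G3 downbeat m3
bar 3: v0=D3 v1=F3 downbeat m3
bar 4: v0=C3 v1=G3 downbeat P5
bar 5: v0=B2 v1=G3 downbeat m6
bar 6: v0=C3 v1=E3 downbeat M3
bar 7: v0=E3 v1=G3 downbeat m3
bar 8: v0=E3 v1=C4 downbeat m6
bar 9: v0=D3 v1=D4 downbeat P8
  -> R7 @ bar 3 tick 3 v(1,): F3->B3 leap 6st
  -> R2 @ bar 4 tick 0 v(0, 1): D3/B3 M6 -> C3/G3 P5 similar

(3, 3, R7, (1,))
(4, 0, R2, (0, 1))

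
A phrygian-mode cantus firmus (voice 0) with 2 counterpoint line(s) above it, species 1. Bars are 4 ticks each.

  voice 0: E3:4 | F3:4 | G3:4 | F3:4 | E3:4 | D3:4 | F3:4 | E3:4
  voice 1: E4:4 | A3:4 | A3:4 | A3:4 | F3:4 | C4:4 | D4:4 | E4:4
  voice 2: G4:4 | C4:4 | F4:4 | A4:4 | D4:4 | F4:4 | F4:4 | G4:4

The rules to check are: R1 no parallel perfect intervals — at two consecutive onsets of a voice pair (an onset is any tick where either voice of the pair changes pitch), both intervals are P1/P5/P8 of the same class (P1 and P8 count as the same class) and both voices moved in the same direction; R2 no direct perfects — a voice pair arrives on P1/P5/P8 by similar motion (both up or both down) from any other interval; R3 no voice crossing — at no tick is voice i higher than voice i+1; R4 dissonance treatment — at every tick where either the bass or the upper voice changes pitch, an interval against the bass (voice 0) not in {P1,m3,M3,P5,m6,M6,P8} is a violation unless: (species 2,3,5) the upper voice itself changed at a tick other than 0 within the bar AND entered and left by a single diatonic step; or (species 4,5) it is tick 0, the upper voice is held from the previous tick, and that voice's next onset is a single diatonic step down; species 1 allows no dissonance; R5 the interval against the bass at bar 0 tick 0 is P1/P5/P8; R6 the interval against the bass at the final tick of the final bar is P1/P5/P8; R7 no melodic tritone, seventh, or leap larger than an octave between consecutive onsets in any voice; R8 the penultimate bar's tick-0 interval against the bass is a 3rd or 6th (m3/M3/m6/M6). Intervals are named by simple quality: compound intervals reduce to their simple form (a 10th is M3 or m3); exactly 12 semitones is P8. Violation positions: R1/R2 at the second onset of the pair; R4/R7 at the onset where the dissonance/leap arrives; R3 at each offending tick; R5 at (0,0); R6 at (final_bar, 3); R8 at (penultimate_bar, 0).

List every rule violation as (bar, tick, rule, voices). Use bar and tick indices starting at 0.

(0, 0, R5, (0, 2))
(2, 0, R4, (0, 1))
(2, 0, R4, (0, 2))
(4, 0, R4, (0, 1))
(4, 0, R4, (0, 2))
(5, 0, R4, (0, 1))
(6, 0, R8, (0, 2))
(7, 3, R6, (0, 2))

bar 0: v0=E3 v1=E4 v2=G4 downbeat m3
bar 1: v0=F3 v1=A3 v2=C4 downbeat P5
bar 2: v0=G3 v1=A3 v2=F4 downbeat m7
bar 3: v0=F3 v1=A3 v2=A4 downbeat M3
bar 4: v0=E3 v1=F3 v2=D4 downbeat m7
bar 5: v0=D3 v1=C4 v2=F4 downbeat m3
bar 6: v0=F3 v1=D4 v2=F4 downbeat P8
bar 7: v0=E3 v1=E4 v2=G4 downbeat m3
  -> R5 @ bar 0 tick 0 v(0, 2): opens on m3
  -> R4 @ bar 2 tick 0 v(0, 1): G3/A3 M2 untreated
  -> R4 @ bar 2 tick 0 v(0, 2): G3/F4 m7 untreated
  -> R4 @ bar 4 tick 0 v(0, 1): E3/F3 m2 untreated
  -> R4 @ bar 4 tick 0 v(0, 2): E3/D4 m7 untreated
  -> R4 @ bar 5 tick 0 v(0, 1): D3/C4 m7 untreated
  -> R8 @ bar 6 tick 0 v(0, 2): penult P8 not 3rd/6th
  -> R6 @ bar 7 tick 3 v(0, 2): closes on m3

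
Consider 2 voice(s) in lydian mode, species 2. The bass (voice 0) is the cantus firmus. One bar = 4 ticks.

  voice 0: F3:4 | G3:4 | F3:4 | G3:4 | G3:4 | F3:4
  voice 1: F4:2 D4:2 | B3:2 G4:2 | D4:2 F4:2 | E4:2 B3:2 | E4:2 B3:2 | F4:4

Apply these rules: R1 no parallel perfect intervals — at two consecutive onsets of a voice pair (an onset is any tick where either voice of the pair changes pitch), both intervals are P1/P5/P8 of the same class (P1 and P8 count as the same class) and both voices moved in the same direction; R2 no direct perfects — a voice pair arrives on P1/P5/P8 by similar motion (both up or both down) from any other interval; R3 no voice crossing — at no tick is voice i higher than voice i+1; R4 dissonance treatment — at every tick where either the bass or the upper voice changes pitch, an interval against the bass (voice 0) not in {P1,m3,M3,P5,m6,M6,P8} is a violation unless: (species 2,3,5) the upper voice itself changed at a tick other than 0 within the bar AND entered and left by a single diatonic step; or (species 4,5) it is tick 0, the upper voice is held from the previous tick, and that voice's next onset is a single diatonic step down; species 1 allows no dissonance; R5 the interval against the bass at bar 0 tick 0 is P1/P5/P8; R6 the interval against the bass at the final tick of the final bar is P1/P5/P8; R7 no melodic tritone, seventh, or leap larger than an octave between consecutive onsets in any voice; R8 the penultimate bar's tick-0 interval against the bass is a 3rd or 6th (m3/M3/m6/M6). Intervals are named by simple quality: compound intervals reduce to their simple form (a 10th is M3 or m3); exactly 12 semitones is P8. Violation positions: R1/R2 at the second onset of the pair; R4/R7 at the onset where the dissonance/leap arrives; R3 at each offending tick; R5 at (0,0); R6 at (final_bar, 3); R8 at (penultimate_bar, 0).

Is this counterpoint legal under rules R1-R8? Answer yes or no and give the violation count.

bar 0: v0=F3 v1=F4 (P8)
bar 1: v0=G3 v1=B3 (M3)
bar 2: v0=F3 v1=D4 (M6)
bar 3: v0=G3 v1=E4 (M6)
bar 4: v0=G3 v1=E4 (M6)
bar 5: v0=F3 v1=F4 (P8)
  R7 @ bar5.0: B3->F4 leap 6st

No (1 violations)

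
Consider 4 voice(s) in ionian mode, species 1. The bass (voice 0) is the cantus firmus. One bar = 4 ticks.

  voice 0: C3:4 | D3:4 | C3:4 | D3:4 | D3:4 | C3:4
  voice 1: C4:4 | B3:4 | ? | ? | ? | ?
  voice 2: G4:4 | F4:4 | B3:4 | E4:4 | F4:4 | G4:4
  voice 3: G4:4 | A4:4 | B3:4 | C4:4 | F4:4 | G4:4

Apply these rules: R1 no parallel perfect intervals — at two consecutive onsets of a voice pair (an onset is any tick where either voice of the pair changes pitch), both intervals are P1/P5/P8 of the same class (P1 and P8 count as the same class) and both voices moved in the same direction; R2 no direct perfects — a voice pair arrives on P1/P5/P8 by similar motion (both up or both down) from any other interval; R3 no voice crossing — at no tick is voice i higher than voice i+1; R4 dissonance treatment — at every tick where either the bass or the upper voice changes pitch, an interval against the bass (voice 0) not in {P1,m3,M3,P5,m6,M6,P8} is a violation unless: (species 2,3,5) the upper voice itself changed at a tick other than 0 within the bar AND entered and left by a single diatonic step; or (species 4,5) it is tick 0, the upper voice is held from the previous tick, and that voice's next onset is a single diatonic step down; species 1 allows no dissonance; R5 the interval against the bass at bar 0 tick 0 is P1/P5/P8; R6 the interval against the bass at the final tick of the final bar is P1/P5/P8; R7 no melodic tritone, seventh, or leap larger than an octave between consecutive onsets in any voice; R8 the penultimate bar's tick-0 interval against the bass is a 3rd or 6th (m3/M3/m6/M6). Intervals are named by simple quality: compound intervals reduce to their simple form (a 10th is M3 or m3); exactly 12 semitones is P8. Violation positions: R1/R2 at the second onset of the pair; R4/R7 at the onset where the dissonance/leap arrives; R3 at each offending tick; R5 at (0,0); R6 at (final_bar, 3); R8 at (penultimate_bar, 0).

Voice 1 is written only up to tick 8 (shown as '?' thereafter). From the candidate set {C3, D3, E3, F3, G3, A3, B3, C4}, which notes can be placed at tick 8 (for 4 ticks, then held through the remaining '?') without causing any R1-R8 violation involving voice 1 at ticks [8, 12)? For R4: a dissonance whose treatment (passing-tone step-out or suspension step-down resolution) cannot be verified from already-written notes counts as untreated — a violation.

C3: violates R2,R7
D3: violates R4
E3: violates R2
F3: violates R4,R7
G3: violates R2
A3: legal
B3: violates R4
C4: violates R3

{A3}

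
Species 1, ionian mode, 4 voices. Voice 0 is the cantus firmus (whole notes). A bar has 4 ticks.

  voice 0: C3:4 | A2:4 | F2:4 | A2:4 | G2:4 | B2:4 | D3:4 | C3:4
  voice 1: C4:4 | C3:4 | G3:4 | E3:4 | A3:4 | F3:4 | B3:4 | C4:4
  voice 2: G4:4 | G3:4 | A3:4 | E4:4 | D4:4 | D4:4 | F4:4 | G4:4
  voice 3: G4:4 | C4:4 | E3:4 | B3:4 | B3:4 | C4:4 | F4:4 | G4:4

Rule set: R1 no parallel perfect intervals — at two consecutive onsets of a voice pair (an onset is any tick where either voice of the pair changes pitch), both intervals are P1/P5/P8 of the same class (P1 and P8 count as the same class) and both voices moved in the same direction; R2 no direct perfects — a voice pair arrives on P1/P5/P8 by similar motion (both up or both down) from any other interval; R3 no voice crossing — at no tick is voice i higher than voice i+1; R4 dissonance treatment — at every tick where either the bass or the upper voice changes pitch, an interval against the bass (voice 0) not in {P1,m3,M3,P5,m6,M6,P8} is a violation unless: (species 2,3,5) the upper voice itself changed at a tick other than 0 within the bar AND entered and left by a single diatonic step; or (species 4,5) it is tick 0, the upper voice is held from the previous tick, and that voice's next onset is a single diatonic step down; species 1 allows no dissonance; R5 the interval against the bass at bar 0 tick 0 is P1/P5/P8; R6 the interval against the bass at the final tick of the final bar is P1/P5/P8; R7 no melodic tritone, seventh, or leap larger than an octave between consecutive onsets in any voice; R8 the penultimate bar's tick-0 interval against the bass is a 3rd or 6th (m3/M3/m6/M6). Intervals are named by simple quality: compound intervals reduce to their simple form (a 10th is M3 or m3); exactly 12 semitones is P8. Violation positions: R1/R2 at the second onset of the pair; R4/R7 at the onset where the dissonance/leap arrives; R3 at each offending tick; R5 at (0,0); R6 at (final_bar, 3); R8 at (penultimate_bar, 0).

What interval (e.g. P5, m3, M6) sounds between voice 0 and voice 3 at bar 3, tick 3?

M2

voice 0=A2 voice 3=B3 -> M2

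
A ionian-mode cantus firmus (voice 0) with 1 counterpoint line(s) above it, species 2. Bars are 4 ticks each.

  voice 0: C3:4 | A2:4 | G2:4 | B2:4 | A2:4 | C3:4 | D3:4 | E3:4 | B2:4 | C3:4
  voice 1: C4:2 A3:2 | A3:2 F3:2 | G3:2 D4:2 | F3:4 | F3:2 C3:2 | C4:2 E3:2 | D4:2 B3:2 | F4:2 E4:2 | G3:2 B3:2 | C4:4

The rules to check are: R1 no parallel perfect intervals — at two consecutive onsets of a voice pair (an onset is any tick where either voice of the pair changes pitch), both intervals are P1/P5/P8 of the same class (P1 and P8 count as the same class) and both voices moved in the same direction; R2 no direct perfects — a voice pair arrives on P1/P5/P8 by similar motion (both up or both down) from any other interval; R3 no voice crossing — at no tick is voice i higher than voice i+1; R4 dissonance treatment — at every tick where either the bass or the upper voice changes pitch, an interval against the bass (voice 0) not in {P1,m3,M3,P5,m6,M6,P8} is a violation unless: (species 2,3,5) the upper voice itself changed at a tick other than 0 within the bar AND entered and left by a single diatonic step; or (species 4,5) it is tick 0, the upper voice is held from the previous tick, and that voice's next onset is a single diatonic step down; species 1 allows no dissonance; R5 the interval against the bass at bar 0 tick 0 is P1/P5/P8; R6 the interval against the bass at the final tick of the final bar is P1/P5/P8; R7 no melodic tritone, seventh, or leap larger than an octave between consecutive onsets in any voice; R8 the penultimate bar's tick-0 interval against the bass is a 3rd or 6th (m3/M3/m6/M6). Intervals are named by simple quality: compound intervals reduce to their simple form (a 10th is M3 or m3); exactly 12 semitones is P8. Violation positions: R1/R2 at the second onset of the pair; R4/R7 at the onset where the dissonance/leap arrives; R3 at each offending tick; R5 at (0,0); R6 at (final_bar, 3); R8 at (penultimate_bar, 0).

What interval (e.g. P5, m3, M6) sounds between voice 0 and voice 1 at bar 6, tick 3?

M6

voice 0=D3 voice 1=B3 -> M6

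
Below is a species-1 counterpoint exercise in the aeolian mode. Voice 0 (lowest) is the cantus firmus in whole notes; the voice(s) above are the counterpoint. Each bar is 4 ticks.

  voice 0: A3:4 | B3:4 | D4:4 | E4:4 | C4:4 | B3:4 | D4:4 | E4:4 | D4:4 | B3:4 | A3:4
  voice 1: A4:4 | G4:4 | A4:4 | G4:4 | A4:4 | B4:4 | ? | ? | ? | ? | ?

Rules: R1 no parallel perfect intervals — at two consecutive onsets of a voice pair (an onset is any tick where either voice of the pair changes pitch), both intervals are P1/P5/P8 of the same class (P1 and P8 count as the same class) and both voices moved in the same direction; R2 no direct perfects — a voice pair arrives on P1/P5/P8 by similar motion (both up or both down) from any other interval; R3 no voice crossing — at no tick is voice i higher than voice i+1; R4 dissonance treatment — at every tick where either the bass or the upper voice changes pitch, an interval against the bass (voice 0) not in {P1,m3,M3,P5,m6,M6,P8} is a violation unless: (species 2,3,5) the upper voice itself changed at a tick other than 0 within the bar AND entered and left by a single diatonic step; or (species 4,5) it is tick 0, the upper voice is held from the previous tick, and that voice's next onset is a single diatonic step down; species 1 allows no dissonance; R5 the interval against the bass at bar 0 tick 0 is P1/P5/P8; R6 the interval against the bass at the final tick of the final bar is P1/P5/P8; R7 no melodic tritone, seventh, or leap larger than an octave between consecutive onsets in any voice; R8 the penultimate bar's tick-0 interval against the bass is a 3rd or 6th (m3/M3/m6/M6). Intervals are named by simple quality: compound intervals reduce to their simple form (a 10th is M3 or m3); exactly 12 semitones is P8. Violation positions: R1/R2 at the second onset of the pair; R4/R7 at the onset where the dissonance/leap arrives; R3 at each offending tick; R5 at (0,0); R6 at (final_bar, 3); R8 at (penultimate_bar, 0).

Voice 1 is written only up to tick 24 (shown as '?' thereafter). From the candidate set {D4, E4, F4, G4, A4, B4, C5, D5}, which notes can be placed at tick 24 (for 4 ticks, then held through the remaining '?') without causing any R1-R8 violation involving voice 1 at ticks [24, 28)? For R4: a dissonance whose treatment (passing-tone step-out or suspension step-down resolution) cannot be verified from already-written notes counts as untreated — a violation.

D4: legal
E4: violates R4
F4: violates R7
G4: violates R4
A4: legal
B4: legal
C5: violates R4
D5: violates R1

{A4, B4, D4}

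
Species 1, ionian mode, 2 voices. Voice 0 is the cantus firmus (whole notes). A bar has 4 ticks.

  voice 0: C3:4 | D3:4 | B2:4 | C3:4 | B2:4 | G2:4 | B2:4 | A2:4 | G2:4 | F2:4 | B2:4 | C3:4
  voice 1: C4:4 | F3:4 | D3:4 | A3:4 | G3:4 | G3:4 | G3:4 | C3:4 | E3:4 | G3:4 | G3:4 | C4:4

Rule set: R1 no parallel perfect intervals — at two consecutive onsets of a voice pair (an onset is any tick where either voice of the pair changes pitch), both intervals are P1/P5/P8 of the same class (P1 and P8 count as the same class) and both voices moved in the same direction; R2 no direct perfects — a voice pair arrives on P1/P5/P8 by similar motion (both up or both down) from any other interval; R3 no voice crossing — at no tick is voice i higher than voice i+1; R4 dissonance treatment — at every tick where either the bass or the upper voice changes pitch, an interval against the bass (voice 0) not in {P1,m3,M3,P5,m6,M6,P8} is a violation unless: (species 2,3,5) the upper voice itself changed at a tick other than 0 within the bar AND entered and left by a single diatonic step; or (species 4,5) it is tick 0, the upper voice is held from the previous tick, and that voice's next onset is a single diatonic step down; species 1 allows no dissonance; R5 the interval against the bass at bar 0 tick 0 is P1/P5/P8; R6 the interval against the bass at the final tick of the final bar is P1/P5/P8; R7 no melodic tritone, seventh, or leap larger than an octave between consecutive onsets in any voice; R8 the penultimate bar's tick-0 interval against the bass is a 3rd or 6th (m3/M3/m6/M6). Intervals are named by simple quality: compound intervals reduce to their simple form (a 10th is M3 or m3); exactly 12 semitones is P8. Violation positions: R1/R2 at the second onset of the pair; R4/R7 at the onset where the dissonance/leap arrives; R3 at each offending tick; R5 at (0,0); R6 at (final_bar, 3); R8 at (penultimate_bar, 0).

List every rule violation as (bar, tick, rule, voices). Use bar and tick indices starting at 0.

bar 0: v0=C3 v1=C4 downbeat P8
bar 1: v0=D3 v1=F3 downbeat m3
bar 2: v0=B2 v1=D3 downbeat m3
bar 3: v0=C3 v1=A3 downbeat M6
bar 4: v0=B2 v1=G3 downbeat m6
bar 5: v0=G2 v1=G3 downbeat P8
bar 6: v0=B2 v1=G3 downbeat m6
bar 7: v0=A2 v1=C3 downbeat m3
bar 8: v0=G2 v1=E3 downbeat M6
bar 9: v0=F2 v1=G3 downbeat M2
bar 10: v0=B2 v1=G3 downbeat m6
bar 11: v0=C3 v1=C4 downbeat P8
  -> R4 @ bar 9 tick 0 v(0, 1): F2/G3 M2 untreated
  -> R7 @ bar 10 tick 0 v(0,): F2->B2 leap 6st
  -> R2 @ bar 11 tick 0 v(0, 1): B2/G3 m6 -> C3/C4 P8 similar

(9, 0, R4, (0, 1))
(10, 0, R7, (0,))
(11, 0, R2, (0, 1))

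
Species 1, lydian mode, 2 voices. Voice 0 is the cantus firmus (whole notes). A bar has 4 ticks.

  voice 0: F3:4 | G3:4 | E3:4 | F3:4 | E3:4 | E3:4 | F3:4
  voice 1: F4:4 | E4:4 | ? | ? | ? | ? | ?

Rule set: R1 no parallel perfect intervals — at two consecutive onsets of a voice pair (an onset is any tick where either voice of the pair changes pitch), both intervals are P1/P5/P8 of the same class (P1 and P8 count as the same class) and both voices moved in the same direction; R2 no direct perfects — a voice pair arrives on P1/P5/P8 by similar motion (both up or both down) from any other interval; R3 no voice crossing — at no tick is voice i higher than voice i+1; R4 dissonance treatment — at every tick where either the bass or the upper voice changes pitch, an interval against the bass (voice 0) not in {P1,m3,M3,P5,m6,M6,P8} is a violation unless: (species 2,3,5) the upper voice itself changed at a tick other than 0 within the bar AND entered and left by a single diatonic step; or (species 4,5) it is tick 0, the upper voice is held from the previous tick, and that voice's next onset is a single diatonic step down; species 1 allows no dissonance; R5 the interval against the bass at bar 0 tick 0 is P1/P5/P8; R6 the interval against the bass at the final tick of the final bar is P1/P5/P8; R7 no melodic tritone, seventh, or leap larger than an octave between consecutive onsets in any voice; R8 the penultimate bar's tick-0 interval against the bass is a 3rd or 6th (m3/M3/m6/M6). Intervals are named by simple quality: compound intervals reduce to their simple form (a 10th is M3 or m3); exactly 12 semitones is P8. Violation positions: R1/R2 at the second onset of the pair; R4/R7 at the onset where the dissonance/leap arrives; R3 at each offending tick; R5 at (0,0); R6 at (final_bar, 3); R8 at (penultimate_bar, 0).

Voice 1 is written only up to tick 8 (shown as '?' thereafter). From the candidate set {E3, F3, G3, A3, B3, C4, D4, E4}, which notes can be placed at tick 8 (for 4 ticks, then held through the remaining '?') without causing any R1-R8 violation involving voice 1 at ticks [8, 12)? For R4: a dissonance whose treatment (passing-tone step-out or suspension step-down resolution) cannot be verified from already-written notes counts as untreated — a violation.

{C4, E4, G3}

E3: violates R2
F3: violates R4,R7
G3: legal
A3: violates R4
B3: violates R2
C4: legal
D4: violates R4
E4: legal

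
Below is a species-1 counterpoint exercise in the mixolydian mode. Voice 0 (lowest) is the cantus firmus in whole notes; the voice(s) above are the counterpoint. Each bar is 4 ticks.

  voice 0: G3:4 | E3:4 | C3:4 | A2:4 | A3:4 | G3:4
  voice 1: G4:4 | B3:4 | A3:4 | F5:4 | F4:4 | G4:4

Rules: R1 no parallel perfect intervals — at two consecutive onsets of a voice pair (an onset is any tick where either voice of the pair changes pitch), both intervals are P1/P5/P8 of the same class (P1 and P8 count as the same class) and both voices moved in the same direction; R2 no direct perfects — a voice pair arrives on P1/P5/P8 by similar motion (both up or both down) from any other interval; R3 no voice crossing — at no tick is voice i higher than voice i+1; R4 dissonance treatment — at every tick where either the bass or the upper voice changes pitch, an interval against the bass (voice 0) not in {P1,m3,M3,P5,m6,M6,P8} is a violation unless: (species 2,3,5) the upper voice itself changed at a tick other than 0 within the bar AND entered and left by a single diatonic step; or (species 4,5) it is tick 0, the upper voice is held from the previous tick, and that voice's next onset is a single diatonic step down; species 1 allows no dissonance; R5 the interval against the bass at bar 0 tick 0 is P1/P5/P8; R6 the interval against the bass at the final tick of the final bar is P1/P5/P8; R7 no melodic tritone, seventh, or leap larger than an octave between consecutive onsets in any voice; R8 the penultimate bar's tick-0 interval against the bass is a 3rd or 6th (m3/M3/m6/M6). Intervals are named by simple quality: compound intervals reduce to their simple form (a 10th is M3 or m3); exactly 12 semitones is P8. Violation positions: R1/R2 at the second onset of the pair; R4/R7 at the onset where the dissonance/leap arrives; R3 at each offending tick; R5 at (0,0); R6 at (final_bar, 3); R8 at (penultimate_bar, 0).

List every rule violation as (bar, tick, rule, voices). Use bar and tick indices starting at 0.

bar 0: v0=G3 v1=G4 downbeat P8
bar 1: v0=E3 v1=B3 downbeat P5
bar 2: v0=C3 v1=A3 downbeat M6
bar 3: v0=A2 v1=F5 downbeat m6
bar 4: v0=A3 v1=F4 downbeat m6
bar 5: v0=G3 v1=G4 downbeat P8
  -> R2 @ bar 1 tick 0 v(0, 1): G3/G4 P8 -> E3/B3 P5 similar
  -> R7 @ bar 3 tick 0 v(1,): A3->F5 leap 20st

(1, 0, R2, (0, 1))
(3, 0, R7, (1,))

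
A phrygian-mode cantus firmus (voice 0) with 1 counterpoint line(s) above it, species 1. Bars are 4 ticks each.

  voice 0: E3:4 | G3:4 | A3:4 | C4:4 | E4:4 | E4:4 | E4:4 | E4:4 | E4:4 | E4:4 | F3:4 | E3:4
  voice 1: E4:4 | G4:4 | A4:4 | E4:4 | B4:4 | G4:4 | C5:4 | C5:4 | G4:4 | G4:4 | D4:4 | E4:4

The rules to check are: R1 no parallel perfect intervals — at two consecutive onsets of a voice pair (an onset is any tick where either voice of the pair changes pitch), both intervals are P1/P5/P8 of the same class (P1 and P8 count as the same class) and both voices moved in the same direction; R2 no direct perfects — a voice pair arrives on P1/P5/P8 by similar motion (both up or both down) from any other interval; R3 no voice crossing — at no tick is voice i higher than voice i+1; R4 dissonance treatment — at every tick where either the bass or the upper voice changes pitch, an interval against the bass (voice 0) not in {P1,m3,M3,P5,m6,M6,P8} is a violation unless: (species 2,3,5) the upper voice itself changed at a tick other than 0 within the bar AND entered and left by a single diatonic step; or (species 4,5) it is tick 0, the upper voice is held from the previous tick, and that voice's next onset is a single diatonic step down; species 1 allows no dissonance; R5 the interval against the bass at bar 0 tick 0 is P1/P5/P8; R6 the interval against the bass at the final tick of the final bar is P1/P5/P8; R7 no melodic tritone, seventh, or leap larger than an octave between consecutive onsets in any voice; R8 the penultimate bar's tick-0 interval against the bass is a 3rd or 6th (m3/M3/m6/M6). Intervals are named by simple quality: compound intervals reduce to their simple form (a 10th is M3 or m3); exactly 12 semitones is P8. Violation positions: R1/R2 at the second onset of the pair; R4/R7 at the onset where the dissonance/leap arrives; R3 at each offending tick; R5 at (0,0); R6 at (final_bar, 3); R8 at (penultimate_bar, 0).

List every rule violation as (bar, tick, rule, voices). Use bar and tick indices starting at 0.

bar 0: v0=E3 v1=E4 downbeat P8
bar 1: v0=G3 v1=G4 downbeat P8
bar 2: v0=A3 v1=A4 downbeat P8
bar 3: v0=C4 v1=E4 downbeat M3
bar 4: v0=E4 v1=B4 downbeat P5
bar 5: v0=E4 v1=G4 downbeat m3
bar 6: v0=E4 v1=C5 downbeat m6
bar 7: v0=E4 v1=C5 downbeat m6
bar 8: v0=E4 v1=G4 downbeat m3
bar 9: v0=E4 v1=G4 downbeat m3
bar 10: v0=F3 v1=D4 downbeat M6
bar 11: v0=E3 v1=E4 downbeat P8
  -> R1 @ bar 1 tick 0 v(0, 1): E3/E4 P8 -> G3/G4 P8 similar
  -> R1 @ bar 2 tick 0 v(0, 1): G3/G4 P8 -> A3/A4 P8 similar
  -> R2 @ bar 4 tick 0 v(0, 1): C4/E4 M3 -> E4/B4 P5 similar
  -> R7 @ bar 10 tick 0 v(0,): E4->F3 leap 11st

(1, 0, R1, (0, 1))
(2, 0, R1, (0, 1))
(4, 0, R2, (0, 1))
(10, 0, R7, (0,))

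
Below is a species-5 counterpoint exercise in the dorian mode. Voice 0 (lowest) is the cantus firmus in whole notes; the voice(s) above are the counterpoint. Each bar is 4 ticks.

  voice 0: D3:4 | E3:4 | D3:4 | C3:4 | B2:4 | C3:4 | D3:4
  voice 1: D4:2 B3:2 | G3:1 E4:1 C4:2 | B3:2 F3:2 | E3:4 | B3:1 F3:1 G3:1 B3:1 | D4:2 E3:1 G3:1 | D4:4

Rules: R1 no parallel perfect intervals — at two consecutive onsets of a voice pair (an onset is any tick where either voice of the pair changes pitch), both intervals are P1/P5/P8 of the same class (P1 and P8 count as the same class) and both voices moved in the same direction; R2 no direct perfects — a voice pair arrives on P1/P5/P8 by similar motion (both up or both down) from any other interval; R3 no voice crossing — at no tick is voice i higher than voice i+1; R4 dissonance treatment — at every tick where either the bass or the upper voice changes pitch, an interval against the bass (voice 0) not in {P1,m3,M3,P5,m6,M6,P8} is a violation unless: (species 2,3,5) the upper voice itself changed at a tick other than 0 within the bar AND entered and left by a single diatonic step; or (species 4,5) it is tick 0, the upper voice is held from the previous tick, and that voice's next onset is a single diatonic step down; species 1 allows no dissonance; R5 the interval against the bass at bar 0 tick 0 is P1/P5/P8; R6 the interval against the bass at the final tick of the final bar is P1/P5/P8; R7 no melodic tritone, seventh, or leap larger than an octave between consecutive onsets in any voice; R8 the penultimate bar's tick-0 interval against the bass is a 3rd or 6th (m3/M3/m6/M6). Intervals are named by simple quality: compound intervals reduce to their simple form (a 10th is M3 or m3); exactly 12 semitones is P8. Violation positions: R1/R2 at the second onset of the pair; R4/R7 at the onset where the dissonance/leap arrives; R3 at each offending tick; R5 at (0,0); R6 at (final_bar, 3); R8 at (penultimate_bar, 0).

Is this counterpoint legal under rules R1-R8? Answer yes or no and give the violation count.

No (7 violations)

bar 0: v0=D3 v1=D4 (P8)
bar 1: v0=E3 v1=G3 (m3)
bar 2: v0=D3 v1=B3 (M6)
bar 3: v0=C3 v1=E3 (M3)
bar 4: v0=B2 v1=B3 (P8)
bar 5: v0=C3 v1=D4 (M2)
bar 6: v0=D3 v1=D4 (P8)
  R7 @ bar2.2: B3->F3 leap 6st
  R4 @ bar4.1: B2/F3 TT untreated
  R7 @ bar4.1: B3->F3 leap 6st
  R4 @ bar5.0: C3/D4 M2 untreated
  R8 @ bar5.0: penult M2 not 3rd/6th
  R7 @ bar5.2: D4->E3 leap 10st
  R2 @ bar6.0: C3/G3 P5 -> D3/D4 P8 similar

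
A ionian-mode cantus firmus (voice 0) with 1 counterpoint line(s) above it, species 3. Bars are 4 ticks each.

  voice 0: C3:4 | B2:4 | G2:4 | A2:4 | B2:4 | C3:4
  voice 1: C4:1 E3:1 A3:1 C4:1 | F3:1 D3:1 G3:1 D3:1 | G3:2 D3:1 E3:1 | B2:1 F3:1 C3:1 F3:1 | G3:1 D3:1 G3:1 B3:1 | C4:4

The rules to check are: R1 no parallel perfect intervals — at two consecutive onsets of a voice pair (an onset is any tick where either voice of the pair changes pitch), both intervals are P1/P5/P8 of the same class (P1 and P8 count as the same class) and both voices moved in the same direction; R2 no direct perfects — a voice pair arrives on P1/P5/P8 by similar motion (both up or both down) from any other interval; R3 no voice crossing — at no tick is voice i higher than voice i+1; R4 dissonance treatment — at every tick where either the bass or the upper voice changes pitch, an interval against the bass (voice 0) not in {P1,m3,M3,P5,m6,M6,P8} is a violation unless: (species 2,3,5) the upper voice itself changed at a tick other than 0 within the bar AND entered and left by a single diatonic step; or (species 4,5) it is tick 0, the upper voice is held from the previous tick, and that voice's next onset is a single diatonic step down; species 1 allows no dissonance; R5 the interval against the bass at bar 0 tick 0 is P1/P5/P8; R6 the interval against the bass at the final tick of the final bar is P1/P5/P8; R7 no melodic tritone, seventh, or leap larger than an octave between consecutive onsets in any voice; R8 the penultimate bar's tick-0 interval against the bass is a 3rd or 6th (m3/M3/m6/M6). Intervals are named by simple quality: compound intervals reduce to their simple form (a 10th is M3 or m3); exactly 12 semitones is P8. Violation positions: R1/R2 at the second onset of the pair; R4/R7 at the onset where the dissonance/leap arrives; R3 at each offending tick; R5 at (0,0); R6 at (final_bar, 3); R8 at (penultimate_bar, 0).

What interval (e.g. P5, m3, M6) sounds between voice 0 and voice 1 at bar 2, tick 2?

voice 0=G2 voice 1=D3 -> P5

P5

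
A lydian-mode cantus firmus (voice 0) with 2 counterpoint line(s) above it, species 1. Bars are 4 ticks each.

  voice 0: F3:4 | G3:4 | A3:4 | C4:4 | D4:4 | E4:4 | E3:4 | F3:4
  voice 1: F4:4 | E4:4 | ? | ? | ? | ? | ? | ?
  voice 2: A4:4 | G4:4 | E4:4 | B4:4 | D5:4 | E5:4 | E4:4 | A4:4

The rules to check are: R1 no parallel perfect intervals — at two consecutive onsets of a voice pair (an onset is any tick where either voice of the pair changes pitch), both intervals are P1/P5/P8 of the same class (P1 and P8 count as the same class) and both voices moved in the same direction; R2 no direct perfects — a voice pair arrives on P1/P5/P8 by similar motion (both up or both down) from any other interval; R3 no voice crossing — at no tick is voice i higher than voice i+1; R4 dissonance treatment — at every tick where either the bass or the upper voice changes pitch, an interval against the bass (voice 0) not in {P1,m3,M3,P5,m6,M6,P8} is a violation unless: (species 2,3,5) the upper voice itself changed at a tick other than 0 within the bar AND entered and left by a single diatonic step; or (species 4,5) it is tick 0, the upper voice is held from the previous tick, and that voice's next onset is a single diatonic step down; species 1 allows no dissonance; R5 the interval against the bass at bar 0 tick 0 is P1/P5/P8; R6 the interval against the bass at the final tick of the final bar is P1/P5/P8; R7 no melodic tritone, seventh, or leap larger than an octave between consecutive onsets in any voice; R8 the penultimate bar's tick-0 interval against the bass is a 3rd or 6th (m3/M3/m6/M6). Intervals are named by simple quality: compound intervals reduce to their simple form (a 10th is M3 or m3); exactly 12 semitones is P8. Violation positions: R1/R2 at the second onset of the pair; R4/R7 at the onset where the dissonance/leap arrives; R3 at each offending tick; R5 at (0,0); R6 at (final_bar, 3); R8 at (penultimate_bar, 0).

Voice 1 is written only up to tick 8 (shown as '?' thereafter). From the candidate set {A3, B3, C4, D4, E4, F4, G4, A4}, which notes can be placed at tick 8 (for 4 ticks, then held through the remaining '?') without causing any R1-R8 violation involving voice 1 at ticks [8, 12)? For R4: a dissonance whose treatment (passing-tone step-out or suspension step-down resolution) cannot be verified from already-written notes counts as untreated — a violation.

A3: violates R2
B3: violates R4
C4: legal
D4: violates R4
E4: legal
F4: violates R3
G4: violates R3,R4
A4: violates R2,R3

{C4, E4}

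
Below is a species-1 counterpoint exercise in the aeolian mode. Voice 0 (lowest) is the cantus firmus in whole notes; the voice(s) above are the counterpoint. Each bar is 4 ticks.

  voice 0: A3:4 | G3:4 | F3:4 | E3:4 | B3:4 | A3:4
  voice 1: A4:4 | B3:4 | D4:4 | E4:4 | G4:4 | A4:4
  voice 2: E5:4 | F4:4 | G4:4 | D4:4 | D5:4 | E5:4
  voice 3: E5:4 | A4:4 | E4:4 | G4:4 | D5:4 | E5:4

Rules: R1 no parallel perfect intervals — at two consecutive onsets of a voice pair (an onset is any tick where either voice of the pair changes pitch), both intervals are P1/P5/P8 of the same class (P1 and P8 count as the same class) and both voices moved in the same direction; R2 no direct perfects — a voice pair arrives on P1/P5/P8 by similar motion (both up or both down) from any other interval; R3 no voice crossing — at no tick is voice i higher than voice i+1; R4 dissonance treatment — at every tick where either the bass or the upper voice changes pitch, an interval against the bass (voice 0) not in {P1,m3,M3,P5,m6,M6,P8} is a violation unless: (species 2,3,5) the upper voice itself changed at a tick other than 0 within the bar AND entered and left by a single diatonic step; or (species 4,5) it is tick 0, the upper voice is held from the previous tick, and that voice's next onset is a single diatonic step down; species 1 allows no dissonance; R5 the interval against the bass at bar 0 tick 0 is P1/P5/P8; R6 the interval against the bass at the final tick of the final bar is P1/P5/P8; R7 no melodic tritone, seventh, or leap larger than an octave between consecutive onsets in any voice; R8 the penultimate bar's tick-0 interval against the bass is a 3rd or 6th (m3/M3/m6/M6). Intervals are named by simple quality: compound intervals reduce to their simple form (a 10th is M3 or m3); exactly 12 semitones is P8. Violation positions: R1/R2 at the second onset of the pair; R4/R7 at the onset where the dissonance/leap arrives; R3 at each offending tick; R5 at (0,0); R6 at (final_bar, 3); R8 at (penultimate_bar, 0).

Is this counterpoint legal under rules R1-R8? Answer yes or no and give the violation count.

bar 0: v0=A3 v1=A4 v2=E5 v3=E5 (P5)
bar 1: v0=G3 v1=B3 v2=F4 v3=A4 (M2)
bar 2: v0=F3 v1=D4 v2=G4 v3=E4 (M7)
bar 3: v0=E3 v1=E4 v2=D4 v3=G4 (m3)
bar 4: v0=B3 v1=G4 v2=D5 v3=D5 (m3)
bar 5: v0=A3 v1=A4 v2=E5 v3=E5 (P5)
  R4 @ bar1.0: G3/F4 m7 untreated
  R4 @ bar1.0: G3/A4 M2 untreated
  R7 @ bar1.0: A4->B3 leap 10st
  R7 @ bar1.0: E5->F4 leap 11st
  R3 @ bar2.0: G4 above E4
  R4 @ bar2.0: F3/G4 M2 untreated
  R4 @ bar2.0: F3/E4 M7 untreated
  R3 @ bar2.1: G4 above E4
  R3 @ bar2.2: G4 above E4
  R3 @ bar2.3: G4 above E4
  R3 @ bar3.0: E4 above D4
  R4 @ bar3.0: E3/D4 m7 untreated
  R3 @ bar3.1: E4 above D4
  R3 @ bar3.2: E4 above D4
  R3 @ bar3.3: E4 above D4
  R2 @ bar4.0: E4/D4 M2 -> G4/D5 P5 similar
  R2 @ bar4.0: E4/G4 m3 -> G4/D5 P5 similar
  R2 @ bar4.0: D4/G4 P4 -> D5/D5 P1 similar
  R1 @ bar5.0: G4/D5 P5 -> A4/E5 P5 similar
  R1 @ bar5.0: G4/D5 P5 -> A4/E5 P5 similar
  R1 @ bar5.0: D5/D5 P1 -> E5/E5 P1 similar

No (21 violations)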